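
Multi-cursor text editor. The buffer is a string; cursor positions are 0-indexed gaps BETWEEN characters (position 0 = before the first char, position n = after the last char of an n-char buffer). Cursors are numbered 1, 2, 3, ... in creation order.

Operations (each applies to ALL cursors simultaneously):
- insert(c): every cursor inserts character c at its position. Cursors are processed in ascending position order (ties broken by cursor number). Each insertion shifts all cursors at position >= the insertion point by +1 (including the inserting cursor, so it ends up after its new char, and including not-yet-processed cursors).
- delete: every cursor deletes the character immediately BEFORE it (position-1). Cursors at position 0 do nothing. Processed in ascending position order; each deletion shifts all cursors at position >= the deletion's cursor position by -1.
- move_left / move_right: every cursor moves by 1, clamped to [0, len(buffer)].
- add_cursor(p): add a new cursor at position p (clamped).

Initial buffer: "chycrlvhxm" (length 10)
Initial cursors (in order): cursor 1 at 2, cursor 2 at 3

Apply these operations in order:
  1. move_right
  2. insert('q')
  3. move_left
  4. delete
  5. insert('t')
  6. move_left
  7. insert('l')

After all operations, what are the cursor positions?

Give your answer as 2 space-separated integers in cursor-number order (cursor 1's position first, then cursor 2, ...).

After op 1 (move_right): buffer="chycrlvhxm" (len 10), cursors c1@3 c2@4, authorship ..........
After op 2 (insert('q')): buffer="chyqcqrlvhxm" (len 12), cursors c1@4 c2@6, authorship ...1.2......
After op 3 (move_left): buffer="chyqcqrlvhxm" (len 12), cursors c1@3 c2@5, authorship ...1.2......
After op 4 (delete): buffer="chqqrlvhxm" (len 10), cursors c1@2 c2@3, authorship ..12......
After op 5 (insert('t')): buffer="chtqtqrlvhxm" (len 12), cursors c1@3 c2@5, authorship ..1122......
After op 6 (move_left): buffer="chtqtqrlvhxm" (len 12), cursors c1@2 c2@4, authorship ..1122......
After op 7 (insert('l')): buffer="chltqltqrlvhxm" (len 14), cursors c1@3 c2@6, authorship ..111222......

Answer: 3 6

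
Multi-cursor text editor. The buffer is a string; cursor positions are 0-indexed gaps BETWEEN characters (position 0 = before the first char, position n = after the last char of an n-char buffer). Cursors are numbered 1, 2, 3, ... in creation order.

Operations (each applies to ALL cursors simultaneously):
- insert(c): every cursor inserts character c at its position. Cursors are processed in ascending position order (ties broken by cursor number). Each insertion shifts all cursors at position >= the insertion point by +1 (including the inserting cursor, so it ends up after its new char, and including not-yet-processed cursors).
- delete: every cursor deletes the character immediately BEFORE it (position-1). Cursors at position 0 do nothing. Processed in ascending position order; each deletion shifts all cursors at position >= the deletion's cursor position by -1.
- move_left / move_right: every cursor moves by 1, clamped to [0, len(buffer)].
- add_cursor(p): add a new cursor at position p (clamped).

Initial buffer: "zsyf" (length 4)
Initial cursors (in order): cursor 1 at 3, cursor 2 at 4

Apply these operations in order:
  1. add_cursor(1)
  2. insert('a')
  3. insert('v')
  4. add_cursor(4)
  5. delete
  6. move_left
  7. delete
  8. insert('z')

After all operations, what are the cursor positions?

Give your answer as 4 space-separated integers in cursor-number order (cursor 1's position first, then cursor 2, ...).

After op 1 (add_cursor(1)): buffer="zsyf" (len 4), cursors c3@1 c1@3 c2@4, authorship ....
After op 2 (insert('a')): buffer="zasyafa" (len 7), cursors c3@2 c1@5 c2@7, authorship .3..1.2
After op 3 (insert('v')): buffer="zavsyavfav" (len 10), cursors c3@3 c1@7 c2@10, authorship .33..11.22
After op 4 (add_cursor(4)): buffer="zavsyavfav" (len 10), cursors c3@3 c4@4 c1@7 c2@10, authorship .33..11.22
After op 5 (delete): buffer="zayafa" (len 6), cursors c3@2 c4@2 c1@4 c2@6, authorship .3.1.2
After op 6 (move_left): buffer="zayafa" (len 6), cursors c3@1 c4@1 c1@3 c2@5, authorship .3.1.2
After op 7 (delete): buffer="aaa" (len 3), cursors c3@0 c4@0 c1@1 c2@2, authorship 312
After op 8 (insert('z')): buffer="zzazaza" (len 7), cursors c3@2 c4@2 c1@4 c2@6, authorship 3431122

Answer: 4 6 2 2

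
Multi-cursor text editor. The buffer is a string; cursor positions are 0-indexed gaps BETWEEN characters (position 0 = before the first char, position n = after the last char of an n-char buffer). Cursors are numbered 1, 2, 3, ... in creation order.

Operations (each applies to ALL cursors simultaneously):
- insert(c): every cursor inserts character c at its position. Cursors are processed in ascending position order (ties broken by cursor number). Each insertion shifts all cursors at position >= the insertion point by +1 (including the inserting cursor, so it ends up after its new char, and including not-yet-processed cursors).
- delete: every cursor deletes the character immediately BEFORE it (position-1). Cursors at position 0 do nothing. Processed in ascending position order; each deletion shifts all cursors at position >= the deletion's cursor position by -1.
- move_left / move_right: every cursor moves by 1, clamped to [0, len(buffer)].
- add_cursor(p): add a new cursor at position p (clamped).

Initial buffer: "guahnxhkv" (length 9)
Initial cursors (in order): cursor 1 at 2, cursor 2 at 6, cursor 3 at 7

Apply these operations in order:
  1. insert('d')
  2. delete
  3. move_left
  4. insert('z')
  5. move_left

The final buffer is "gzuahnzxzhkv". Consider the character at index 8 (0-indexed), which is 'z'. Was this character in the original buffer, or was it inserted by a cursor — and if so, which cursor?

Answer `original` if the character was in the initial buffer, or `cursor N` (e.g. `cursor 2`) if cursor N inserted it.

After op 1 (insert('d')): buffer="gudahnxdhdkv" (len 12), cursors c1@3 c2@8 c3@10, authorship ..1....2.3..
After op 2 (delete): buffer="guahnxhkv" (len 9), cursors c1@2 c2@6 c3@7, authorship .........
After op 3 (move_left): buffer="guahnxhkv" (len 9), cursors c1@1 c2@5 c3@6, authorship .........
After op 4 (insert('z')): buffer="gzuahnzxzhkv" (len 12), cursors c1@2 c2@7 c3@9, authorship .1....2.3...
After op 5 (move_left): buffer="gzuahnzxzhkv" (len 12), cursors c1@1 c2@6 c3@8, authorship .1....2.3...
Authorship (.=original, N=cursor N): . 1 . . . . 2 . 3 . . .
Index 8: author = 3

Answer: cursor 3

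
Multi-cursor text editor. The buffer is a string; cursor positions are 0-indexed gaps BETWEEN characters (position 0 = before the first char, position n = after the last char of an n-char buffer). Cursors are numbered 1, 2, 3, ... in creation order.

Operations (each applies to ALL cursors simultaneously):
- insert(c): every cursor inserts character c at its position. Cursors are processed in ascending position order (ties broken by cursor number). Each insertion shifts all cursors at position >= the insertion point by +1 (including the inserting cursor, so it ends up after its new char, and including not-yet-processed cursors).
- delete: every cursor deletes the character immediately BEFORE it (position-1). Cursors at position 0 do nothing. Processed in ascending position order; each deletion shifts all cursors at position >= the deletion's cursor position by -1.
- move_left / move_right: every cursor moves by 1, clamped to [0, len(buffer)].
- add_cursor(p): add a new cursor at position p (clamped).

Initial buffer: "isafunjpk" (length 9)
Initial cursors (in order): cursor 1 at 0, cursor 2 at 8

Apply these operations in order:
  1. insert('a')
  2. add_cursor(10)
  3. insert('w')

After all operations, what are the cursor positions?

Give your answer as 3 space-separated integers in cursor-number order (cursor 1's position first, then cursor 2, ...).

Answer: 2 13 13

Derivation:
After op 1 (insert('a')): buffer="aisafunjpak" (len 11), cursors c1@1 c2@10, authorship 1........2.
After op 2 (add_cursor(10)): buffer="aisafunjpak" (len 11), cursors c1@1 c2@10 c3@10, authorship 1........2.
After op 3 (insert('w')): buffer="awisafunjpawwk" (len 14), cursors c1@2 c2@13 c3@13, authorship 11........223.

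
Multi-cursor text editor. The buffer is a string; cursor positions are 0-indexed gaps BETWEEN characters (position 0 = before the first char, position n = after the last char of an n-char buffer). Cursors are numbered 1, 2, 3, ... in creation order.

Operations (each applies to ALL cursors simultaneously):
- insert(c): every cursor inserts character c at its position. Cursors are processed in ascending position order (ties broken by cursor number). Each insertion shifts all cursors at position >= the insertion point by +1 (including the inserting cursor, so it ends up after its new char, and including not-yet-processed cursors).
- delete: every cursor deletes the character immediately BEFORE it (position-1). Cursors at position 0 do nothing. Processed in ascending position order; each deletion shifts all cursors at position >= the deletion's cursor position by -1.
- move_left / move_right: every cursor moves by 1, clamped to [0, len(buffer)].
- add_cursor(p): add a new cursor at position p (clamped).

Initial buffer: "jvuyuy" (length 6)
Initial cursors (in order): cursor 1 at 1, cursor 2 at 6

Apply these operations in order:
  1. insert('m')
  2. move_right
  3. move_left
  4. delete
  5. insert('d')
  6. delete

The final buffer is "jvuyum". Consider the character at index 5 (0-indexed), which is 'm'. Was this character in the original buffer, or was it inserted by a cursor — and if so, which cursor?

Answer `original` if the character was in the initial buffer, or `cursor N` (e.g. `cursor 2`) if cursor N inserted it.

Answer: cursor 2

Derivation:
After op 1 (insert('m')): buffer="jmvuyuym" (len 8), cursors c1@2 c2@8, authorship .1.....2
After op 2 (move_right): buffer="jmvuyuym" (len 8), cursors c1@3 c2@8, authorship .1.....2
After op 3 (move_left): buffer="jmvuyuym" (len 8), cursors c1@2 c2@7, authorship .1.....2
After op 4 (delete): buffer="jvuyum" (len 6), cursors c1@1 c2@5, authorship .....2
After op 5 (insert('d')): buffer="jdvuyudm" (len 8), cursors c1@2 c2@7, authorship .1....22
After op 6 (delete): buffer="jvuyum" (len 6), cursors c1@1 c2@5, authorship .....2
Authorship (.=original, N=cursor N): . . . . . 2
Index 5: author = 2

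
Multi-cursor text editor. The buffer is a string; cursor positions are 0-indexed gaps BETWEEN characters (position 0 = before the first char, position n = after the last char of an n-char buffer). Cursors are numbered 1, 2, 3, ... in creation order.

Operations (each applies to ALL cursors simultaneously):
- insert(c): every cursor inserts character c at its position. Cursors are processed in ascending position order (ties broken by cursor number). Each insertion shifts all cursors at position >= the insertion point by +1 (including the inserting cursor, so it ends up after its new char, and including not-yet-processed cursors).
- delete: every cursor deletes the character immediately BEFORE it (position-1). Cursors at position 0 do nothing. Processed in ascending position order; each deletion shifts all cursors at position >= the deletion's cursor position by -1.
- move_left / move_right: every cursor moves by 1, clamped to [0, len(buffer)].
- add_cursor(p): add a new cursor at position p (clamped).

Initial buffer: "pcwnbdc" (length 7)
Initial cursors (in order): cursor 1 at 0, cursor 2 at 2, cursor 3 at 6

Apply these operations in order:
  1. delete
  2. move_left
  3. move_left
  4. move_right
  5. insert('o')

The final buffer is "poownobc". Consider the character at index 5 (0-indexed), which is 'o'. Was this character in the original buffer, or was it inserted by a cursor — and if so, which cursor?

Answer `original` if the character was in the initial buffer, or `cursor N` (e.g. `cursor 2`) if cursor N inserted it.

After op 1 (delete): buffer="pwnbc" (len 5), cursors c1@0 c2@1 c3@4, authorship .....
After op 2 (move_left): buffer="pwnbc" (len 5), cursors c1@0 c2@0 c3@3, authorship .....
After op 3 (move_left): buffer="pwnbc" (len 5), cursors c1@0 c2@0 c3@2, authorship .....
After op 4 (move_right): buffer="pwnbc" (len 5), cursors c1@1 c2@1 c3@3, authorship .....
After op 5 (insert('o')): buffer="poownobc" (len 8), cursors c1@3 c2@3 c3@6, authorship .12..3..
Authorship (.=original, N=cursor N): . 1 2 . . 3 . .
Index 5: author = 3

Answer: cursor 3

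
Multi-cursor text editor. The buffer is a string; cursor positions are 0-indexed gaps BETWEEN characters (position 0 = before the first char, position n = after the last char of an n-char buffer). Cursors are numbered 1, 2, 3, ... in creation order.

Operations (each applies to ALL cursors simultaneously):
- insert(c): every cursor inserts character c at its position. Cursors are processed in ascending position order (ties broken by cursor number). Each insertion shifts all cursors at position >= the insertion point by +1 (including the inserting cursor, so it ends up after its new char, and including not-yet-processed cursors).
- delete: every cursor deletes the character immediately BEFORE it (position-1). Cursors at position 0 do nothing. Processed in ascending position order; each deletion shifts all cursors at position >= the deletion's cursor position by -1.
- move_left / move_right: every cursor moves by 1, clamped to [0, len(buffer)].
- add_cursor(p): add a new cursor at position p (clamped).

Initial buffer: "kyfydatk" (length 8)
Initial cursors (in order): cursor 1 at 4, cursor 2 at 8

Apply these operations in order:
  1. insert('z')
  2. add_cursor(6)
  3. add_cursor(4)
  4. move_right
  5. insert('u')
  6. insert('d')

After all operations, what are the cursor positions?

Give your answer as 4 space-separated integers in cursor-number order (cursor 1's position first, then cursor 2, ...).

Answer: 10 18 13 7

Derivation:
After op 1 (insert('z')): buffer="kyfyzdatkz" (len 10), cursors c1@5 c2@10, authorship ....1....2
After op 2 (add_cursor(6)): buffer="kyfyzdatkz" (len 10), cursors c1@5 c3@6 c2@10, authorship ....1....2
After op 3 (add_cursor(4)): buffer="kyfyzdatkz" (len 10), cursors c4@4 c1@5 c3@6 c2@10, authorship ....1....2
After op 4 (move_right): buffer="kyfyzdatkz" (len 10), cursors c4@5 c1@6 c3@7 c2@10, authorship ....1....2
After op 5 (insert('u')): buffer="kyfyzuduautkzu" (len 14), cursors c4@6 c1@8 c3@10 c2@14, authorship ....14.1.3..22
After op 6 (insert('d')): buffer="kyfyzuddudaudtkzud" (len 18), cursors c4@7 c1@10 c3@13 c2@18, authorship ....144.11.33..222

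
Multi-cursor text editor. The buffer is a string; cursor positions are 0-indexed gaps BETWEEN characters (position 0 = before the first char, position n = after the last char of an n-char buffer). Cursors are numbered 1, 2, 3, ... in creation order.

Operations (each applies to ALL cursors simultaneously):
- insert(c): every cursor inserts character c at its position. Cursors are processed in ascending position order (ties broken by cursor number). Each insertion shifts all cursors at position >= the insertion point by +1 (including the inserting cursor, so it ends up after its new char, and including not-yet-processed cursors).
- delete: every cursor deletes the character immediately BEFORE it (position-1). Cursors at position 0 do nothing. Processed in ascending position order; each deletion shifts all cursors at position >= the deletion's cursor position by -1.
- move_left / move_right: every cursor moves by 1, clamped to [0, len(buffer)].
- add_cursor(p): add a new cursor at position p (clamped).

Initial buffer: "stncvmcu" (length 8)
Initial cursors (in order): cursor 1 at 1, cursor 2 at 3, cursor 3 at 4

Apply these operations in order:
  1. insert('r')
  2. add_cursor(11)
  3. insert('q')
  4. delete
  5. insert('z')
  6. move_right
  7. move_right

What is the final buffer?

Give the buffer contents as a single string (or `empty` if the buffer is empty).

Answer: srztnrzcrzvmcuz

Derivation:
After op 1 (insert('r')): buffer="srtnrcrvmcu" (len 11), cursors c1@2 c2@5 c3@7, authorship .1..2.3....
After op 2 (add_cursor(11)): buffer="srtnrcrvmcu" (len 11), cursors c1@2 c2@5 c3@7 c4@11, authorship .1..2.3....
After op 3 (insert('q')): buffer="srqtnrqcrqvmcuq" (len 15), cursors c1@3 c2@7 c3@10 c4@15, authorship .11..22.33....4
After op 4 (delete): buffer="srtnrcrvmcu" (len 11), cursors c1@2 c2@5 c3@7 c4@11, authorship .1..2.3....
After op 5 (insert('z')): buffer="srztnrzcrzvmcuz" (len 15), cursors c1@3 c2@7 c3@10 c4@15, authorship .11..22.33....4
After op 6 (move_right): buffer="srztnrzcrzvmcuz" (len 15), cursors c1@4 c2@8 c3@11 c4@15, authorship .11..22.33....4
After op 7 (move_right): buffer="srztnrzcrzvmcuz" (len 15), cursors c1@5 c2@9 c3@12 c4@15, authorship .11..22.33....4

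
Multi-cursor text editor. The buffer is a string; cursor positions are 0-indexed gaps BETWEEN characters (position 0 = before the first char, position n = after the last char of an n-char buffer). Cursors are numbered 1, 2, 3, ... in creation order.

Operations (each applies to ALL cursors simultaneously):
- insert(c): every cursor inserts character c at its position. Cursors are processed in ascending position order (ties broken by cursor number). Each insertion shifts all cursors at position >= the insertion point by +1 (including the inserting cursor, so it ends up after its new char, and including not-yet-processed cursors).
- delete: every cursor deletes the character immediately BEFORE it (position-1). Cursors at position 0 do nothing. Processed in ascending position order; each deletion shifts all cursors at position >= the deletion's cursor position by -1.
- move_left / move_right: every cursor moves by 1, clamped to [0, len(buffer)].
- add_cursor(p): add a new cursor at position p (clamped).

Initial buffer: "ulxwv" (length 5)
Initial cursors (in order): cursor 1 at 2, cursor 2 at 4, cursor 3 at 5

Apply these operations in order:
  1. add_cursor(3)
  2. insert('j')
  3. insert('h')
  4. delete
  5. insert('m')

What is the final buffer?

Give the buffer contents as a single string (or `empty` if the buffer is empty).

After op 1 (add_cursor(3)): buffer="ulxwv" (len 5), cursors c1@2 c4@3 c2@4 c3@5, authorship .....
After op 2 (insert('j')): buffer="uljxjwjvj" (len 9), cursors c1@3 c4@5 c2@7 c3@9, authorship ..1.4.2.3
After op 3 (insert('h')): buffer="uljhxjhwjhvjh" (len 13), cursors c1@4 c4@7 c2@10 c3@13, authorship ..11.44.22.33
After op 4 (delete): buffer="uljxjwjvj" (len 9), cursors c1@3 c4@5 c2@7 c3@9, authorship ..1.4.2.3
After op 5 (insert('m')): buffer="uljmxjmwjmvjm" (len 13), cursors c1@4 c4@7 c2@10 c3@13, authorship ..11.44.22.33

Answer: uljmxjmwjmvjm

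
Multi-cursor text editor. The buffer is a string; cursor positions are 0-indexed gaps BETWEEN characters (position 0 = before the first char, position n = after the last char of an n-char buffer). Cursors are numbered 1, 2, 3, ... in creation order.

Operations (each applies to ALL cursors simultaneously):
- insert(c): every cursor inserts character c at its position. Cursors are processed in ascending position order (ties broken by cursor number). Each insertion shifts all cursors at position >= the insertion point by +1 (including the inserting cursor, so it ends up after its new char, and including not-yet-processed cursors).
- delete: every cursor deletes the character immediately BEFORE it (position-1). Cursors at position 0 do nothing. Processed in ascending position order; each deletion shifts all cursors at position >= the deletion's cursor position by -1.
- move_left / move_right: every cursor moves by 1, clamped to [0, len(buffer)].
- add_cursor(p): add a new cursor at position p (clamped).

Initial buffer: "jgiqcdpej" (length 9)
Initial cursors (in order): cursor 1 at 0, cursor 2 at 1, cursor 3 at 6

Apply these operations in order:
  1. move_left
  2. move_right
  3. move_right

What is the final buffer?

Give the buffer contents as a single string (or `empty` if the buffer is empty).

Answer: jgiqcdpej

Derivation:
After op 1 (move_left): buffer="jgiqcdpej" (len 9), cursors c1@0 c2@0 c3@5, authorship .........
After op 2 (move_right): buffer="jgiqcdpej" (len 9), cursors c1@1 c2@1 c3@6, authorship .........
After op 3 (move_right): buffer="jgiqcdpej" (len 9), cursors c1@2 c2@2 c3@7, authorship .........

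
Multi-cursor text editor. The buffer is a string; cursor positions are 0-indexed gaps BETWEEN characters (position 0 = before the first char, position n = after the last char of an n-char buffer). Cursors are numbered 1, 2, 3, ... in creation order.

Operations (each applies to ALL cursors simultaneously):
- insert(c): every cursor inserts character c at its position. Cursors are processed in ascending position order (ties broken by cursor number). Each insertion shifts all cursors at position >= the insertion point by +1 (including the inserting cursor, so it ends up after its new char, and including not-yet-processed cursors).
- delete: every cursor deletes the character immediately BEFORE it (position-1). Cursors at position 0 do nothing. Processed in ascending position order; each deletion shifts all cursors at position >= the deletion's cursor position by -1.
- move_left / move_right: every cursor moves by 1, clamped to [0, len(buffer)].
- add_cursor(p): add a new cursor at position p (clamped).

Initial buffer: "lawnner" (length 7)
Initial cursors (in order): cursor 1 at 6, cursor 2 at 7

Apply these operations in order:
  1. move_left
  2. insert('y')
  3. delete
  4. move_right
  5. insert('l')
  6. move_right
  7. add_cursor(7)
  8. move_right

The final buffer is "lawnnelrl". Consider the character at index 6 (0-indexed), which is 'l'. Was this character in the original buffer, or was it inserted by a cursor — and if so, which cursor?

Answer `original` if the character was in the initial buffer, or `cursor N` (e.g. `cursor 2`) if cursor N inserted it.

Answer: cursor 1

Derivation:
After op 1 (move_left): buffer="lawnner" (len 7), cursors c1@5 c2@6, authorship .......
After op 2 (insert('y')): buffer="lawnnyeyr" (len 9), cursors c1@6 c2@8, authorship .....1.2.
After op 3 (delete): buffer="lawnner" (len 7), cursors c1@5 c2@6, authorship .......
After op 4 (move_right): buffer="lawnner" (len 7), cursors c1@6 c2@7, authorship .......
After op 5 (insert('l')): buffer="lawnnelrl" (len 9), cursors c1@7 c2@9, authorship ......1.2
After op 6 (move_right): buffer="lawnnelrl" (len 9), cursors c1@8 c2@9, authorship ......1.2
After op 7 (add_cursor(7)): buffer="lawnnelrl" (len 9), cursors c3@7 c1@8 c2@9, authorship ......1.2
After op 8 (move_right): buffer="lawnnelrl" (len 9), cursors c3@8 c1@9 c2@9, authorship ......1.2
Authorship (.=original, N=cursor N): . . . . . . 1 . 2
Index 6: author = 1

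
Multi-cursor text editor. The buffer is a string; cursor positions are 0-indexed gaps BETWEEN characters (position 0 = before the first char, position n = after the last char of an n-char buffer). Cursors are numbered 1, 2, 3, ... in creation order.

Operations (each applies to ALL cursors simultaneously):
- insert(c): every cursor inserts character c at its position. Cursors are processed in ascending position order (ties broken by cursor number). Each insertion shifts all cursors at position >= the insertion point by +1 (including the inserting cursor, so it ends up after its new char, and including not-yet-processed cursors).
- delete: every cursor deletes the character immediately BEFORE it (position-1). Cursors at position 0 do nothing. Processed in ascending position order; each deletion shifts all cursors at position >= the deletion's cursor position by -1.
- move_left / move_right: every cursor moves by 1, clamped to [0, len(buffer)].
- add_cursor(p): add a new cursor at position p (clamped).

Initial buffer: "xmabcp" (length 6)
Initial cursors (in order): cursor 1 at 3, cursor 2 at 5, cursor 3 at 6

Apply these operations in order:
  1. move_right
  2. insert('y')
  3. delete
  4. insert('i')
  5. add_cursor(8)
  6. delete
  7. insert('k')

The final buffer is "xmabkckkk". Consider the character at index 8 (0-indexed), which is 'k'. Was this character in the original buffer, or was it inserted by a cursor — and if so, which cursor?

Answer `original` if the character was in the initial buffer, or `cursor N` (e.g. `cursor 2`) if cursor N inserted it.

After op 1 (move_right): buffer="xmabcp" (len 6), cursors c1@4 c2@6 c3@6, authorship ......
After op 2 (insert('y')): buffer="xmabycpyy" (len 9), cursors c1@5 c2@9 c3@9, authorship ....1..23
After op 3 (delete): buffer="xmabcp" (len 6), cursors c1@4 c2@6 c3@6, authorship ......
After op 4 (insert('i')): buffer="xmabicpii" (len 9), cursors c1@5 c2@9 c3@9, authorship ....1..23
After op 5 (add_cursor(8)): buffer="xmabicpii" (len 9), cursors c1@5 c4@8 c2@9 c3@9, authorship ....1..23
After op 6 (delete): buffer="xmabc" (len 5), cursors c1@4 c2@5 c3@5 c4@5, authorship .....
After op 7 (insert('k')): buffer="xmabkckkk" (len 9), cursors c1@5 c2@9 c3@9 c4@9, authorship ....1.234
Authorship (.=original, N=cursor N): . . . . 1 . 2 3 4
Index 8: author = 4

Answer: cursor 4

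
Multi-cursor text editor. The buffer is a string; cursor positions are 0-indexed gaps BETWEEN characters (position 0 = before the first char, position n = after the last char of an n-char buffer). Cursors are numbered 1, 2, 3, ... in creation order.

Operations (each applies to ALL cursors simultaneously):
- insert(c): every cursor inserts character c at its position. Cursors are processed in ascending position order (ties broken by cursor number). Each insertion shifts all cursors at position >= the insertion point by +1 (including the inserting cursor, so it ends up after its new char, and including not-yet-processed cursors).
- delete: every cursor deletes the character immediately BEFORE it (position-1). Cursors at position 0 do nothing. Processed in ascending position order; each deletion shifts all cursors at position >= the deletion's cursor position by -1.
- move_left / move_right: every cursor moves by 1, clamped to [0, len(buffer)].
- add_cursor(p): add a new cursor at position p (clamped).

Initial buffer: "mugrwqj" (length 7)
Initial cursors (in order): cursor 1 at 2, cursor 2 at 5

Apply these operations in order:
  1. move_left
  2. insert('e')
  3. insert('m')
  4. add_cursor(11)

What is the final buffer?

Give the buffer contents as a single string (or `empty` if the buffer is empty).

After op 1 (move_left): buffer="mugrwqj" (len 7), cursors c1@1 c2@4, authorship .......
After op 2 (insert('e')): buffer="meugrewqj" (len 9), cursors c1@2 c2@6, authorship .1...2...
After op 3 (insert('m')): buffer="memugremwqj" (len 11), cursors c1@3 c2@8, authorship .11...22...
After op 4 (add_cursor(11)): buffer="memugremwqj" (len 11), cursors c1@3 c2@8 c3@11, authorship .11...22...

Answer: memugremwqj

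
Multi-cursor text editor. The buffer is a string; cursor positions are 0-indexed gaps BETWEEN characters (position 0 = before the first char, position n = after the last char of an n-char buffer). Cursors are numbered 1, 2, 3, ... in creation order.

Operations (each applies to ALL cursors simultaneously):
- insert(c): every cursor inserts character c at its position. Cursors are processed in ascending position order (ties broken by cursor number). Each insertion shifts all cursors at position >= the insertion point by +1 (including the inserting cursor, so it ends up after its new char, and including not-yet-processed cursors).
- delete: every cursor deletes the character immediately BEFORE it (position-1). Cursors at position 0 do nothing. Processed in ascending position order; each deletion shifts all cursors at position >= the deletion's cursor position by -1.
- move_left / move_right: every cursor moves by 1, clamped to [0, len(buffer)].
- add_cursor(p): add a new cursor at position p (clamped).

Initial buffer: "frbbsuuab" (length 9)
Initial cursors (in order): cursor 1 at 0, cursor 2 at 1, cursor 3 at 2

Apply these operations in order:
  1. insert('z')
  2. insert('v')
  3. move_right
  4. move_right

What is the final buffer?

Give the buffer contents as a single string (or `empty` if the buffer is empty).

After op 1 (insert('z')): buffer="zfzrzbbsuuab" (len 12), cursors c1@1 c2@3 c3@5, authorship 1.2.3.......
After op 2 (insert('v')): buffer="zvfzvrzvbbsuuab" (len 15), cursors c1@2 c2@5 c3@8, authorship 11.22.33.......
After op 3 (move_right): buffer="zvfzvrzvbbsuuab" (len 15), cursors c1@3 c2@6 c3@9, authorship 11.22.33.......
After op 4 (move_right): buffer="zvfzvrzvbbsuuab" (len 15), cursors c1@4 c2@7 c3@10, authorship 11.22.33.......

Answer: zvfzvrzvbbsuuab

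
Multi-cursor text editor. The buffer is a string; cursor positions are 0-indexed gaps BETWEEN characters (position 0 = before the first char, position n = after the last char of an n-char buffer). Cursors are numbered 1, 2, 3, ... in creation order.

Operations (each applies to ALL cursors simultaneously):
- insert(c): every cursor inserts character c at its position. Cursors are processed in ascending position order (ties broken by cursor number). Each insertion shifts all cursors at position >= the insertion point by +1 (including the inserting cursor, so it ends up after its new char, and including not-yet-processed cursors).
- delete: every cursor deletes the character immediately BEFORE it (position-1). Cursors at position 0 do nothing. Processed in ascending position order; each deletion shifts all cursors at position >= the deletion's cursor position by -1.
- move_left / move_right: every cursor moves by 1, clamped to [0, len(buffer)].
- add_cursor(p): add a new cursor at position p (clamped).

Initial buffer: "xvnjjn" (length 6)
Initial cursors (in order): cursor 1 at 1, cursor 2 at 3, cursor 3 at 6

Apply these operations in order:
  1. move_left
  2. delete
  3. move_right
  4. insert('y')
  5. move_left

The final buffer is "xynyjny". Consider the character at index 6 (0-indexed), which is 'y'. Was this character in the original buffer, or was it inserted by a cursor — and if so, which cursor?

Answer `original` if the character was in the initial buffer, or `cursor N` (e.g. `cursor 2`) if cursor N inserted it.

Answer: cursor 3

Derivation:
After op 1 (move_left): buffer="xvnjjn" (len 6), cursors c1@0 c2@2 c3@5, authorship ......
After op 2 (delete): buffer="xnjn" (len 4), cursors c1@0 c2@1 c3@3, authorship ....
After op 3 (move_right): buffer="xnjn" (len 4), cursors c1@1 c2@2 c3@4, authorship ....
After op 4 (insert('y')): buffer="xynyjny" (len 7), cursors c1@2 c2@4 c3@7, authorship .1.2..3
After op 5 (move_left): buffer="xynyjny" (len 7), cursors c1@1 c2@3 c3@6, authorship .1.2..3
Authorship (.=original, N=cursor N): . 1 . 2 . . 3
Index 6: author = 3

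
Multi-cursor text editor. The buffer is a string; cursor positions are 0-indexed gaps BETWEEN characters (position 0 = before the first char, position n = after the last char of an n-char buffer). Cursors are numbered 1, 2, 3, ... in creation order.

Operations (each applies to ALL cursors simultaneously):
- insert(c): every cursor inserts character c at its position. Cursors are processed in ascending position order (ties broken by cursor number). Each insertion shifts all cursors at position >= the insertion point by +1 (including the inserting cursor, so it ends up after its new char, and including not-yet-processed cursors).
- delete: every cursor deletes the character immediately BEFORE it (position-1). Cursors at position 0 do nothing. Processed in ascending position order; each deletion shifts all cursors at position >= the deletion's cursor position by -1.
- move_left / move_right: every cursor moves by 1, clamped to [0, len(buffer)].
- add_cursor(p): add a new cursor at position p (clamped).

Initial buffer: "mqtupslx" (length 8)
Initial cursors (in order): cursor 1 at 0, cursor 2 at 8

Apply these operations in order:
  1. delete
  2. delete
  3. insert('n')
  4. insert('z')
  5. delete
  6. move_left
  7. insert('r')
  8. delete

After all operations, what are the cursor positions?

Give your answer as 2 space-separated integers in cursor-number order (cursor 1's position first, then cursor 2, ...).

After op 1 (delete): buffer="mqtupsl" (len 7), cursors c1@0 c2@7, authorship .......
After op 2 (delete): buffer="mqtups" (len 6), cursors c1@0 c2@6, authorship ......
After op 3 (insert('n')): buffer="nmqtupsn" (len 8), cursors c1@1 c2@8, authorship 1......2
After op 4 (insert('z')): buffer="nzmqtupsnz" (len 10), cursors c1@2 c2@10, authorship 11......22
After op 5 (delete): buffer="nmqtupsn" (len 8), cursors c1@1 c2@8, authorship 1......2
After op 6 (move_left): buffer="nmqtupsn" (len 8), cursors c1@0 c2@7, authorship 1......2
After op 7 (insert('r')): buffer="rnmqtupsrn" (len 10), cursors c1@1 c2@9, authorship 11......22
After op 8 (delete): buffer="nmqtupsn" (len 8), cursors c1@0 c2@7, authorship 1......2

Answer: 0 7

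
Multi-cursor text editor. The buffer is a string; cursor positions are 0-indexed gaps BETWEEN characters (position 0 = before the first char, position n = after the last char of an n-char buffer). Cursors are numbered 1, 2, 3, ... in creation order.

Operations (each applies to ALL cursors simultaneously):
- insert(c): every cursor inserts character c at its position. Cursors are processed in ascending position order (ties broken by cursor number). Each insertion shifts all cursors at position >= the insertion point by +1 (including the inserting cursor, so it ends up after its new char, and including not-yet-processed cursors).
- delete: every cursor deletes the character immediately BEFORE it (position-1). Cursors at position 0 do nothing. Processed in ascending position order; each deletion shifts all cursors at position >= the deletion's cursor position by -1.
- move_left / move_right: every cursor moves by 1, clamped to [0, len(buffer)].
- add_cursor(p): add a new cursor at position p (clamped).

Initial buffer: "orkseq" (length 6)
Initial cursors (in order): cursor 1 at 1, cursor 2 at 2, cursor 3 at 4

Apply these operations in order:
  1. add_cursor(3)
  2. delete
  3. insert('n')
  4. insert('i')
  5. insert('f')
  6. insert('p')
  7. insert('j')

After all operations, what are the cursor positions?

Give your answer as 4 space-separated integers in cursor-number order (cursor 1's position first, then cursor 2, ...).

After op 1 (add_cursor(3)): buffer="orkseq" (len 6), cursors c1@1 c2@2 c4@3 c3@4, authorship ......
After op 2 (delete): buffer="eq" (len 2), cursors c1@0 c2@0 c3@0 c4@0, authorship ..
After op 3 (insert('n')): buffer="nnnneq" (len 6), cursors c1@4 c2@4 c3@4 c4@4, authorship 1234..
After op 4 (insert('i')): buffer="nnnniiiieq" (len 10), cursors c1@8 c2@8 c3@8 c4@8, authorship 12341234..
After op 5 (insert('f')): buffer="nnnniiiiffffeq" (len 14), cursors c1@12 c2@12 c3@12 c4@12, authorship 123412341234..
After op 6 (insert('p')): buffer="nnnniiiiffffppppeq" (len 18), cursors c1@16 c2@16 c3@16 c4@16, authorship 1234123412341234..
After op 7 (insert('j')): buffer="nnnniiiiffffppppjjjjeq" (len 22), cursors c1@20 c2@20 c3@20 c4@20, authorship 12341234123412341234..

Answer: 20 20 20 20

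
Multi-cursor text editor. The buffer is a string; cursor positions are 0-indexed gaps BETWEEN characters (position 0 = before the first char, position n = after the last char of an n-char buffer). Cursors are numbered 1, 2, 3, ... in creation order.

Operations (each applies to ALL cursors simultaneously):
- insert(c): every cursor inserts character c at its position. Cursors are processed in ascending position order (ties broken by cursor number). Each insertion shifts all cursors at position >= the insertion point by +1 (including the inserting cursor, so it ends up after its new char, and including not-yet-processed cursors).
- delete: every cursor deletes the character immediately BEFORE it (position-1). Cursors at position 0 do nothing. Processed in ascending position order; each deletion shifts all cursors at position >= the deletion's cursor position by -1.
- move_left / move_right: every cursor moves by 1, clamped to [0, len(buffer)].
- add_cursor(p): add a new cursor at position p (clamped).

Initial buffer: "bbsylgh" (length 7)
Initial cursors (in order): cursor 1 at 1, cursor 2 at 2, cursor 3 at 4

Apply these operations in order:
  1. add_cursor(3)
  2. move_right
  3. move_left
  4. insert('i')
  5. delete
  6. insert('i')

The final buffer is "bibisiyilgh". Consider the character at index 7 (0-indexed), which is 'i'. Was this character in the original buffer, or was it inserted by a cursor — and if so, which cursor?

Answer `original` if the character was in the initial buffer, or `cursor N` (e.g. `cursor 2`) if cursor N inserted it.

Answer: cursor 3

Derivation:
After op 1 (add_cursor(3)): buffer="bbsylgh" (len 7), cursors c1@1 c2@2 c4@3 c3@4, authorship .......
After op 2 (move_right): buffer="bbsylgh" (len 7), cursors c1@2 c2@3 c4@4 c3@5, authorship .......
After op 3 (move_left): buffer="bbsylgh" (len 7), cursors c1@1 c2@2 c4@3 c3@4, authorship .......
After op 4 (insert('i')): buffer="bibisiyilgh" (len 11), cursors c1@2 c2@4 c4@6 c3@8, authorship .1.2.4.3...
After op 5 (delete): buffer="bbsylgh" (len 7), cursors c1@1 c2@2 c4@3 c3@4, authorship .......
After op 6 (insert('i')): buffer="bibisiyilgh" (len 11), cursors c1@2 c2@4 c4@6 c3@8, authorship .1.2.4.3...
Authorship (.=original, N=cursor N): . 1 . 2 . 4 . 3 . . .
Index 7: author = 3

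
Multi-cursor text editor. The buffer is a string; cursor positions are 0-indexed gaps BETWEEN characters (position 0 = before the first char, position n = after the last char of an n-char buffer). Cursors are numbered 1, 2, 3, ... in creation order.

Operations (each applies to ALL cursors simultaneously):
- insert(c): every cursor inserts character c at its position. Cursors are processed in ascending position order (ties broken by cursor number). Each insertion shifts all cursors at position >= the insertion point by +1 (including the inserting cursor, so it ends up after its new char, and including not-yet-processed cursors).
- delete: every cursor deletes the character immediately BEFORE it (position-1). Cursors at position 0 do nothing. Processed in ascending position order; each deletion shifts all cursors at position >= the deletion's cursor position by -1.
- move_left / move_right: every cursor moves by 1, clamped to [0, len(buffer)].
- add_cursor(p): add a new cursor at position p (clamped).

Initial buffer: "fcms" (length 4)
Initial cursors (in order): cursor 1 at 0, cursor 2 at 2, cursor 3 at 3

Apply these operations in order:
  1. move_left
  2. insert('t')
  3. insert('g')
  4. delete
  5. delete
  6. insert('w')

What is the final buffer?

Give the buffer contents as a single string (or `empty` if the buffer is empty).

Answer: wfwcwms

Derivation:
After op 1 (move_left): buffer="fcms" (len 4), cursors c1@0 c2@1 c3@2, authorship ....
After op 2 (insert('t')): buffer="tftctms" (len 7), cursors c1@1 c2@3 c3@5, authorship 1.2.3..
After op 3 (insert('g')): buffer="tgftgctgms" (len 10), cursors c1@2 c2@5 c3@8, authorship 11.22.33..
After op 4 (delete): buffer="tftctms" (len 7), cursors c1@1 c2@3 c3@5, authorship 1.2.3..
After op 5 (delete): buffer="fcms" (len 4), cursors c1@0 c2@1 c3@2, authorship ....
After op 6 (insert('w')): buffer="wfwcwms" (len 7), cursors c1@1 c2@3 c3@5, authorship 1.2.3..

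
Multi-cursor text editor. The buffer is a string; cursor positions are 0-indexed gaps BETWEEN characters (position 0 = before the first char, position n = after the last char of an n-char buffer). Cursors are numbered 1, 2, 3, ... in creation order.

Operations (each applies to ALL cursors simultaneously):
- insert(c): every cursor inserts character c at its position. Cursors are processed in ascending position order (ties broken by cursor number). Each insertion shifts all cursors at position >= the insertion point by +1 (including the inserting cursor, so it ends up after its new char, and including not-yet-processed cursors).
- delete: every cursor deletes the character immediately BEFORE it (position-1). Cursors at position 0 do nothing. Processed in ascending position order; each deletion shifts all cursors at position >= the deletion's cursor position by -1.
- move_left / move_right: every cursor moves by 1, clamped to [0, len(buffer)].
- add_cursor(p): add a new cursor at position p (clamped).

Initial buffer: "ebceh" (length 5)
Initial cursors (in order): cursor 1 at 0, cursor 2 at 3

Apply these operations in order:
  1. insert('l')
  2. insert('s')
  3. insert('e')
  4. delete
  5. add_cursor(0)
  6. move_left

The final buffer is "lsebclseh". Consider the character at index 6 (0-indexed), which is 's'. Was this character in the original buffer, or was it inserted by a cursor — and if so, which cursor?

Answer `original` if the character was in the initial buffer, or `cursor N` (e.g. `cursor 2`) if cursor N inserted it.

Answer: cursor 2

Derivation:
After op 1 (insert('l')): buffer="lebcleh" (len 7), cursors c1@1 c2@5, authorship 1...2..
After op 2 (insert('s')): buffer="lsebclseh" (len 9), cursors c1@2 c2@7, authorship 11...22..
After op 3 (insert('e')): buffer="lseebclseeh" (len 11), cursors c1@3 c2@9, authorship 111...222..
After op 4 (delete): buffer="lsebclseh" (len 9), cursors c1@2 c2@7, authorship 11...22..
After op 5 (add_cursor(0)): buffer="lsebclseh" (len 9), cursors c3@0 c1@2 c2@7, authorship 11...22..
After op 6 (move_left): buffer="lsebclseh" (len 9), cursors c3@0 c1@1 c2@6, authorship 11...22..
Authorship (.=original, N=cursor N): 1 1 . . . 2 2 . .
Index 6: author = 2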